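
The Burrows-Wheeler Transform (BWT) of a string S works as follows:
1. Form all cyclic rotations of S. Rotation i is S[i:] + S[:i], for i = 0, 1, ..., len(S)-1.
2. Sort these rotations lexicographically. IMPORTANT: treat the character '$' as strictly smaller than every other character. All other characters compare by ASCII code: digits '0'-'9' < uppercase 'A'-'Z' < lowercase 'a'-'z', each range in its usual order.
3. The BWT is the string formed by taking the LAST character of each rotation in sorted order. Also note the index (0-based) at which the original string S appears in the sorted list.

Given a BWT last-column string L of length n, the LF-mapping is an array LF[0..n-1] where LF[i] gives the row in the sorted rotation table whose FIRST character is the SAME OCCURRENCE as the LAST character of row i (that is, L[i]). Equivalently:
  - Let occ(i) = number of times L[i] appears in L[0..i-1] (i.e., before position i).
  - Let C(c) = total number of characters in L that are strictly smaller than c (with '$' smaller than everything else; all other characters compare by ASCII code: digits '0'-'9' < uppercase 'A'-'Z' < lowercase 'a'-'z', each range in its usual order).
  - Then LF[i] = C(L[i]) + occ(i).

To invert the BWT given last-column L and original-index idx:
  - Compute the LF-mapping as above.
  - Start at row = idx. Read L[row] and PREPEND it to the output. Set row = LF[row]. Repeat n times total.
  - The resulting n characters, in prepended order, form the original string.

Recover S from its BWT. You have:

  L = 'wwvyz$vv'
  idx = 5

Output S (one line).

Answer: wvvyvzw$

Derivation:
LF mapping: 4 5 1 6 7 0 2 3
Walk LF starting at row 5, prepending L[row]:
  step 1: row=5, L[5]='$', prepend. Next row=LF[5]=0
  step 2: row=0, L[0]='w', prepend. Next row=LF[0]=4
  step 3: row=4, L[4]='z', prepend. Next row=LF[4]=7
  step 4: row=7, L[7]='v', prepend. Next row=LF[7]=3
  step 5: row=3, L[3]='y', prepend. Next row=LF[3]=6
  step 6: row=6, L[6]='v', prepend. Next row=LF[6]=2
  step 7: row=2, L[2]='v', prepend. Next row=LF[2]=1
  step 8: row=1, L[1]='w', prepend. Next row=LF[1]=5
Reversed output: wvvyvzw$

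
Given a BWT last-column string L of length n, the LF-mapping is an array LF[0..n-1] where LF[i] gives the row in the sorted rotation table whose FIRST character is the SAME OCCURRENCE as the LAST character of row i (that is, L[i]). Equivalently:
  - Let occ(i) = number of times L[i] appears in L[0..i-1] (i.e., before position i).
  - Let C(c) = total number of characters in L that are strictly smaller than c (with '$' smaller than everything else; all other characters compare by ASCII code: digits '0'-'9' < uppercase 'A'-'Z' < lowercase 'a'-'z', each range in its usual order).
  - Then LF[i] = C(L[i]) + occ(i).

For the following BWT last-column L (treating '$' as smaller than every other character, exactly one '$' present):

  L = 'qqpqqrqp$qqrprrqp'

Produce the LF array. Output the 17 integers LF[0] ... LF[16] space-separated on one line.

Answer: 5 6 1 7 8 13 9 2 0 10 11 14 3 15 16 12 4

Derivation:
Char counts: '$':1, 'p':4, 'q':8, 'r':4
C (first-col start): C('$')=0, C('p')=1, C('q')=5, C('r')=13
L[0]='q': occ=0, LF[0]=C('q')+0=5+0=5
L[1]='q': occ=1, LF[1]=C('q')+1=5+1=6
L[2]='p': occ=0, LF[2]=C('p')+0=1+0=1
L[3]='q': occ=2, LF[3]=C('q')+2=5+2=7
L[4]='q': occ=3, LF[4]=C('q')+3=5+3=8
L[5]='r': occ=0, LF[5]=C('r')+0=13+0=13
L[6]='q': occ=4, LF[6]=C('q')+4=5+4=9
L[7]='p': occ=1, LF[7]=C('p')+1=1+1=2
L[8]='$': occ=0, LF[8]=C('$')+0=0+0=0
L[9]='q': occ=5, LF[9]=C('q')+5=5+5=10
L[10]='q': occ=6, LF[10]=C('q')+6=5+6=11
L[11]='r': occ=1, LF[11]=C('r')+1=13+1=14
L[12]='p': occ=2, LF[12]=C('p')+2=1+2=3
L[13]='r': occ=2, LF[13]=C('r')+2=13+2=15
L[14]='r': occ=3, LF[14]=C('r')+3=13+3=16
L[15]='q': occ=7, LF[15]=C('q')+7=5+7=12
L[16]='p': occ=3, LF[16]=C('p')+3=1+3=4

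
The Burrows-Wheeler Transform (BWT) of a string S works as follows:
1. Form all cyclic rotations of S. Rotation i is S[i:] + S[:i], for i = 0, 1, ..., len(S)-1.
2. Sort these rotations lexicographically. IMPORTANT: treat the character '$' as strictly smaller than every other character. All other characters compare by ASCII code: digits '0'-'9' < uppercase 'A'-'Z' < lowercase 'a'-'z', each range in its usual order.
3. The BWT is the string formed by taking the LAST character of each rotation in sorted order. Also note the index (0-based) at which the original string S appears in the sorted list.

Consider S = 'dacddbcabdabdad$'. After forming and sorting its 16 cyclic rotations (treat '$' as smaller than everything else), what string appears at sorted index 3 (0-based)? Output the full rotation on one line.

All 16 rotations (rotation i = S[i:]+S[:i]):
  rot[0] = dacddbcabdabdad$
  rot[1] = acddbcabdabdad$d
  rot[2] = cddbcabdabdad$da
  rot[3] = ddbcabdabdad$dac
  rot[4] = dbcabdabdad$dacd
  rot[5] = bcabdabdad$dacdd
  rot[6] = cabdabdad$dacddb
  rot[7] = abdabdad$dacddbc
  rot[8] = bdabdad$dacddbca
  rot[9] = dabdad$dacddbcab
  rot[10] = abdad$dacddbcabd
  rot[11] = bdad$dacddbcabda
  rot[12] = dad$dacddbcabdab
  rot[13] = ad$dacddbcabdabd
  rot[14] = d$dacddbcabdabda
  rot[15] = $dacddbcabdabdad
Sorted (with $ < everything):
  sorted[0] = $dacddbcabdabdad
  sorted[1] = abdabdad$dacddbc
  sorted[2] = abdad$dacddbcabd
  sorted[3] = acddbcabdabdad$d
  sorted[4] = ad$dacddbcabdabd
  sorted[5] = bcabdabdad$dacdd
  sorted[6] = bdabdad$dacddbca
  sorted[7] = bdad$dacddbcabda
  sorted[8] = cabdabdad$dacddb
  sorted[9] = cddbcabdabdad$da
  sorted[10] = d$dacddbcabdabda
  sorted[11] = dabdad$dacddbcab
  sorted[12] = dacddbcabdabdad$
  sorted[13] = dad$dacddbcabdab
  sorted[14] = dbcabdabdad$dacd
  sorted[15] = ddbcabdabdad$dac
sorted[3] = acddbcabdabdad$d

Answer: acddbcabdabdad$d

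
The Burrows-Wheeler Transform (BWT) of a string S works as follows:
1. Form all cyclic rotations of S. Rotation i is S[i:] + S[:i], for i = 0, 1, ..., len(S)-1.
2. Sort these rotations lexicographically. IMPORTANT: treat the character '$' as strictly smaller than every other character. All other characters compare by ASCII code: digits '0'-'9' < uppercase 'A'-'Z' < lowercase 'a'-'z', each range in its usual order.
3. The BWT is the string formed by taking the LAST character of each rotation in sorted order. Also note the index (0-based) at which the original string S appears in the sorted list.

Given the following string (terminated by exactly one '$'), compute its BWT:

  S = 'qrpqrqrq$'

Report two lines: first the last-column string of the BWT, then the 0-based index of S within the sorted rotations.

Answer: qrr$rpqqq
3

Derivation:
All 9 rotations (rotation i = S[i:]+S[:i]):
  rot[0] = qrpqrqrq$
  rot[1] = rpqrqrq$q
  rot[2] = pqrqrq$qr
  rot[3] = qrqrq$qrp
  rot[4] = rqrq$qrpq
  rot[5] = qrq$qrpqr
  rot[6] = rq$qrpqrq
  rot[7] = q$qrpqrqr
  rot[8] = $qrpqrqrq
Sorted (with $ < everything):
  sorted[0] = $qrpqrqrq  (last char: 'q')
  sorted[1] = pqrqrq$qr  (last char: 'r')
  sorted[2] = q$qrpqrqr  (last char: 'r')
  sorted[3] = qrpqrqrq$  (last char: '$')
  sorted[4] = qrq$qrpqr  (last char: 'r')
  sorted[5] = qrqrq$qrp  (last char: 'p')
  sorted[6] = rpqrqrq$q  (last char: 'q')
  sorted[7] = rq$qrpqrq  (last char: 'q')
  sorted[8] = rqrq$qrpq  (last char: 'q')
Last column: qrr$rpqqq
Original string S is at sorted index 3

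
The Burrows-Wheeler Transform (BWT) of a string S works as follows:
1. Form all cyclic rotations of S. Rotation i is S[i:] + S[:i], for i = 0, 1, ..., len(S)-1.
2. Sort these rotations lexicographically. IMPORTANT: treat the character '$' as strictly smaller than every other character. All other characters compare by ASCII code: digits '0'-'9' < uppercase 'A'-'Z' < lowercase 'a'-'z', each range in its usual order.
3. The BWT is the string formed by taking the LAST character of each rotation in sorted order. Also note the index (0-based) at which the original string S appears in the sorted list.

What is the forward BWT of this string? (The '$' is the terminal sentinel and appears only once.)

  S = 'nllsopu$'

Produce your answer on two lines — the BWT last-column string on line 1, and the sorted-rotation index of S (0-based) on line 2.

Answer: unl$solp
3

Derivation:
All 8 rotations (rotation i = S[i:]+S[:i]):
  rot[0] = nllsopu$
  rot[1] = llsopu$n
  rot[2] = lsopu$nl
  rot[3] = sopu$nll
  rot[4] = opu$nlls
  rot[5] = pu$nllso
  rot[6] = u$nllsop
  rot[7] = $nllsopu
Sorted (with $ < everything):
  sorted[0] = $nllsopu  (last char: 'u')
  sorted[1] = llsopu$n  (last char: 'n')
  sorted[2] = lsopu$nl  (last char: 'l')
  sorted[3] = nllsopu$  (last char: '$')
  sorted[4] = opu$nlls  (last char: 's')
  sorted[5] = pu$nllso  (last char: 'o')
  sorted[6] = sopu$nll  (last char: 'l')
  sorted[7] = u$nllsop  (last char: 'p')
Last column: unl$solp
Original string S is at sorted index 3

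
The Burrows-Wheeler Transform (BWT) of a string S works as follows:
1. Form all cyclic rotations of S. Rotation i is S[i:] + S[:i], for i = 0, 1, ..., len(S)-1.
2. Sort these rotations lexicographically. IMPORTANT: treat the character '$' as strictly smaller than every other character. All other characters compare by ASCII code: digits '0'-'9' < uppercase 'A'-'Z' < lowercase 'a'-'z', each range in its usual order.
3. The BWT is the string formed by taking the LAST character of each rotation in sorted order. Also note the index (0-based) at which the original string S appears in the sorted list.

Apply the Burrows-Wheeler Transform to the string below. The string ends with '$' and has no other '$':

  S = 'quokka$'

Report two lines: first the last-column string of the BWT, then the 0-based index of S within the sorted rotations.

All 7 rotations (rotation i = S[i:]+S[:i]):
  rot[0] = quokka$
  rot[1] = uokka$q
  rot[2] = okka$qu
  rot[3] = kka$quo
  rot[4] = ka$quok
  rot[5] = a$quokk
  rot[6] = $quokka
Sorted (with $ < everything):
  sorted[0] = $quokka  (last char: 'a')
  sorted[1] = a$quokk  (last char: 'k')
  sorted[2] = ka$quok  (last char: 'k')
  sorted[3] = kka$quo  (last char: 'o')
  sorted[4] = okka$qu  (last char: 'u')
  sorted[5] = quokka$  (last char: '$')
  sorted[6] = uokka$q  (last char: 'q')
Last column: akkou$q
Original string S is at sorted index 5

Answer: akkou$q
5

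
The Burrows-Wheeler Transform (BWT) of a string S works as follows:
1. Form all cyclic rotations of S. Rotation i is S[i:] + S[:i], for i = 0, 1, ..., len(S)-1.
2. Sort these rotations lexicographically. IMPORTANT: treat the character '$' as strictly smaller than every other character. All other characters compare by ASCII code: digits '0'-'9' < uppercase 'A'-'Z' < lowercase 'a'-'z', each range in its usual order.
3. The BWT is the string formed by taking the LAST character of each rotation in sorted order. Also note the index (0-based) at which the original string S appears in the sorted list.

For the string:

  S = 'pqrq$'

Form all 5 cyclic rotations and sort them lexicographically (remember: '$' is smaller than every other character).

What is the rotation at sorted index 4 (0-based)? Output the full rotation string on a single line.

All 5 rotations (rotation i = S[i:]+S[:i]):
  rot[0] = pqrq$
  rot[1] = qrq$p
  rot[2] = rq$pq
  rot[3] = q$pqr
  rot[4] = $pqrq
Sorted (with $ < everything):
  sorted[0] = $pqrq
  sorted[1] = pqrq$
  sorted[2] = q$pqr
  sorted[3] = qrq$p
  sorted[4] = rq$pq
sorted[4] = rq$pq

Answer: rq$pq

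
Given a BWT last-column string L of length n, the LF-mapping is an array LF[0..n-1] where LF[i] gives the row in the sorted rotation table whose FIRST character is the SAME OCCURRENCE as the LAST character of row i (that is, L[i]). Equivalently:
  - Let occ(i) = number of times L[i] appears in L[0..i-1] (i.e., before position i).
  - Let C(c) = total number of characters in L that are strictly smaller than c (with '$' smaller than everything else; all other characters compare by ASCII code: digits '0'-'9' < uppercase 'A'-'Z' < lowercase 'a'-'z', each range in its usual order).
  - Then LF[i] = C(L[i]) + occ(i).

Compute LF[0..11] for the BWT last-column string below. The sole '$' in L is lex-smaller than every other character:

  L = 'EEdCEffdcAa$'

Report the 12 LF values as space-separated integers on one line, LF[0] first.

Char counts: '$':1, 'A':1, 'C':1, 'E':3, 'a':1, 'c':1, 'd':2, 'f':2
C (first-col start): C('$')=0, C('A')=1, C('C')=2, C('E')=3, C('a')=6, C('c')=7, C('d')=8, C('f')=10
L[0]='E': occ=0, LF[0]=C('E')+0=3+0=3
L[1]='E': occ=1, LF[1]=C('E')+1=3+1=4
L[2]='d': occ=0, LF[2]=C('d')+0=8+0=8
L[3]='C': occ=0, LF[3]=C('C')+0=2+0=2
L[4]='E': occ=2, LF[4]=C('E')+2=3+2=5
L[5]='f': occ=0, LF[5]=C('f')+0=10+0=10
L[6]='f': occ=1, LF[6]=C('f')+1=10+1=11
L[7]='d': occ=1, LF[7]=C('d')+1=8+1=9
L[8]='c': occ=0, LF[8]=C('c')+0=7+0=7
L[9]='A': occ=0, LF[9]=C('A')+0=1+0=1
L[10]='a': occ=0, LF[10]=C('a')+0=6+0=6
L[11]='$': occ=0, LF[11]=C('$')+0=0+0=0

Answer: 3 4 8 2 5 10 11 9 7 1 6 0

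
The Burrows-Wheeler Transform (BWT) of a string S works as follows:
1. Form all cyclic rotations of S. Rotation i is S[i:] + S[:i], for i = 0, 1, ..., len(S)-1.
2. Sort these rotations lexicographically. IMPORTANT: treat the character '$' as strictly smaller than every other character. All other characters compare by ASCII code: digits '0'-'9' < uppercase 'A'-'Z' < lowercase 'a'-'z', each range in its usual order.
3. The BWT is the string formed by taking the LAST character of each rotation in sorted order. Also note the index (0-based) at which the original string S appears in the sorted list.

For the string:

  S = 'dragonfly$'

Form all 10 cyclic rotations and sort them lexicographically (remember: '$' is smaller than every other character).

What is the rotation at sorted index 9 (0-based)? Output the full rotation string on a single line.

All 10 rotations (rotation i = S[i:]+S[:i]):
  rot[0] = dragonfly$
  rot[1] = ragonfly$d
  rot[2] = agonfly$dr
  rot[3] = gonfly$dra
  rot[4] = onfly$drag
  rot[5] = nfly$drago
  rot[6] = fly$dragon
  rot[7] = ly$dragonf
  rot[8] = y$dragonfl
  rot[9] = $dragonfly
Sorted (with $ < everything):
  sorted[0] = $dragonfly
  sorted[1] = agonfly$dr
  sorted[2] = dragonfly$
  sorted[3] = fly$dragon
  sorted[4] = gonfly$dra
  sorted[5] = ly$dragonf
  sorted[6] = nfly$drago
  sorted[7] = onfly$drag
  sorted[8] = ragonfly$d
  sorted[9] = y$dragonfl
sorted[9] = y$dragonfl

Answer: y$dragonfl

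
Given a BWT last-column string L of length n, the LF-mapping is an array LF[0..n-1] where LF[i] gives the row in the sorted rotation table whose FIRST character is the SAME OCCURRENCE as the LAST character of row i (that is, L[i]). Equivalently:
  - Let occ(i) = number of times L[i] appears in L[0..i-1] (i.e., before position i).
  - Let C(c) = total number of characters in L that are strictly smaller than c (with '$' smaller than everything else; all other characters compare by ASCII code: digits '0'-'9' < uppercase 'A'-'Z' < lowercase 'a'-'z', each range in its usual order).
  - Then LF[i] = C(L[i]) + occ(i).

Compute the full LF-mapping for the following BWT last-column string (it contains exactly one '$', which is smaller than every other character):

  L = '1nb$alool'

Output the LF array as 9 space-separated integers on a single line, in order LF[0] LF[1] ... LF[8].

Answer: 1 6 3 0 2 4 7 8 5

Derivation:
Char counts: '$':1, '1':1, 'a':1, 'b':1, 'l':2, 'n':1, 'o':2
C (first-col start): C('$')=0, C('1')=1, C('a')=2, C('b')=3, C('l')=4, C('n')=6, C('o')=7
L[0]='1': occ=0, LF[0]=C('1')+0=1+0=1
L[1]='n': occ=0, LF[1]=C('n')+0=6+0=6
L[2]='b': occ=0, LF[2]=C('b')+0=3+0=3
L[3]='$': occ=0, LF[3]=C('$')+0=0+0=0
L[4]='a': occ=0, LF[4]=C('a')+0=2+0=2
L[5]='l': occ=0, LF[5]=C('l')+0=4+0=4
L[6]='o': occ=0, LF[6]=C('o')+0=7+0=7
L[7]='o': occ=1, LF[7]=C('o')+1=7+1=8
L[8]='l': occ=1, LF[8]=C('l')+1=4+1=5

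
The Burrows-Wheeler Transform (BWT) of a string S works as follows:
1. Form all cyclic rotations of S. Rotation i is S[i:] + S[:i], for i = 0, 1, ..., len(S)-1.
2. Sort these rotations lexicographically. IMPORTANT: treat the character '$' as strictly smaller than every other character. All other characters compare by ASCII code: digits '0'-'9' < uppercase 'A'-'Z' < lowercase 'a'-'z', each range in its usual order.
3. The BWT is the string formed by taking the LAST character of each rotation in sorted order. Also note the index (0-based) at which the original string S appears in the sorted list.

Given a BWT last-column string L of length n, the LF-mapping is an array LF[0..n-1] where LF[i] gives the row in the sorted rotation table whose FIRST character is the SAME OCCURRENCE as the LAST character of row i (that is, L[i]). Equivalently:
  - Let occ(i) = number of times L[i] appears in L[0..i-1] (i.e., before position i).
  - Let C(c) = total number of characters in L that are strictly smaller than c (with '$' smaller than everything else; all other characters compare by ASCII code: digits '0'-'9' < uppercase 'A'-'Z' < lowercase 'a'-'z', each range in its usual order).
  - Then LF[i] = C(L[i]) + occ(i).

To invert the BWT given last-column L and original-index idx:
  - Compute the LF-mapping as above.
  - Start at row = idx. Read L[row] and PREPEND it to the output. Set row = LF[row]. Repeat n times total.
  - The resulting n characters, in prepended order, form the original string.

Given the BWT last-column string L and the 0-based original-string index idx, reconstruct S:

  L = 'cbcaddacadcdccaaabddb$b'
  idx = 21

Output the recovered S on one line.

Answer: ddaccaaccbaabdacbddbdc$

Derivation:
LF mapping: 11 7 12 1 17 18 2 13 3 19 14 20 15 16 4 5 6 8 21 22 9 0 10
Walk LF starting at row 21, prepending L[row]:
  step 1: row=21, L[21]='$', prepend. Next row=LF[21]=0
  step 2: row=0, L[0]='c', prepend. Next row=LF[0]=11
  step 3: row=11, L[11]='d', prepend. Next row=LF[11]=20
  step 4: row=20, L[20]='b', prepend. Next row=LF[20]=9
  step 5: row=9, L[9]='d', prepend. Next row=LF[9]=19
  step 6: row=19, L[19]='d', prepend. Next row=LF[19]=22
  step 7: row=22, L[22]='b', prepend. Next row=LF[22]=10
  step 8: row=10, L[10]='c', prepend. Next row=LF[10]=14
  step 9: row=14, L[14]='a', prepend. Next row=LF[14]=4
  step 10: row=4, L[4]='d', prepend. Next row=LF[4]=17
  step 11: row=17, L[17]='b', prepend. Next row=LF[17]=8
  step 12: row=8, L[8]='a', prepend. Next row=LF[8]=3
  step 13: row=3, L[3]='a', prepend. Next row=LF[3]=1
  step 14: row=1, L[1]='b', prepend. Next row=LF[1]=7
  step 15: row=7, L[7]='c', prepend. Next row=LF[7]=13
  step 16: row=13, L[13]='c', prepend. Next row=LF[13]=16
  step 17: row=16, L[16]='a', prepend. Next row=LF[16]=6
  step 18: row=6, L[6]='a', prepend. Next row=LF[6]=2
  step 19: row=2, L[2]='c', prepend. Next row=LF[2]=12
  step 20: row=12, L[12]='c', prepend. Next row=LF[12]=15
  step 21: row=15, L[15]='a', prepend. Next row=LF[15]=5
  step 22: row=5, L[5]='d', prepend. Next row=LF[5]=18
  step 23: row=18, L[18]='d', prepend. Next row=LF[18]=21
Reversed output: ddaccaaccbaabdacbddbdc$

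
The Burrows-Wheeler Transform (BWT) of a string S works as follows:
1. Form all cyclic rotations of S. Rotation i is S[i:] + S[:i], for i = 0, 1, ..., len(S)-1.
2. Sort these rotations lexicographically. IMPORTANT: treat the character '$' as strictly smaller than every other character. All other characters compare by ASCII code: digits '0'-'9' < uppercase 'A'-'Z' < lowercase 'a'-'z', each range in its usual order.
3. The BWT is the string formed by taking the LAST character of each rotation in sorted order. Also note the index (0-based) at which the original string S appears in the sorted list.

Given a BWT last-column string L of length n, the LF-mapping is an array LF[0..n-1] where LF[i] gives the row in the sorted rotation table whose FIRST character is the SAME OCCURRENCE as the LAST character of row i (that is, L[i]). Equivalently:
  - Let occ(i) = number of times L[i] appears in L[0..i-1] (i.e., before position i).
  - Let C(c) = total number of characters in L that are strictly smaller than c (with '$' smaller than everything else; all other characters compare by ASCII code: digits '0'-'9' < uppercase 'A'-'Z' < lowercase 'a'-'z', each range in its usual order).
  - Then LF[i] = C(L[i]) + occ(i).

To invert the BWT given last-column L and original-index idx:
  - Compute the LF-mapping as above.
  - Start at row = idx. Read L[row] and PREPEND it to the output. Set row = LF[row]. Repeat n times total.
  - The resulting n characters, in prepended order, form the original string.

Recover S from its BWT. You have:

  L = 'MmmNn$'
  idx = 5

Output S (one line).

LF mapping: 1 3 4 2 5 0
Walk LF starting at row 5, prepending L[row]:
  step 1: row=5, L[5]='$', prepend. Next row=LF[5]=0
  step 2: row=0, L[0]='M', prepend. Next row=LF[0]=1
  step 3: row=1, L[1]='m', prepend. Next row=LF[1]=3
  step 4: row=3, L[3]='N', prepend. Next row=LF[3]=2
  step 5: row=2, L[2]='m', prepend. Next row=LF[2]=4
  step 6: row=4, L[4]='n', prepend. Next row=LF[4]=5
Reversed output: nmNmM$

Answer: nmNmM$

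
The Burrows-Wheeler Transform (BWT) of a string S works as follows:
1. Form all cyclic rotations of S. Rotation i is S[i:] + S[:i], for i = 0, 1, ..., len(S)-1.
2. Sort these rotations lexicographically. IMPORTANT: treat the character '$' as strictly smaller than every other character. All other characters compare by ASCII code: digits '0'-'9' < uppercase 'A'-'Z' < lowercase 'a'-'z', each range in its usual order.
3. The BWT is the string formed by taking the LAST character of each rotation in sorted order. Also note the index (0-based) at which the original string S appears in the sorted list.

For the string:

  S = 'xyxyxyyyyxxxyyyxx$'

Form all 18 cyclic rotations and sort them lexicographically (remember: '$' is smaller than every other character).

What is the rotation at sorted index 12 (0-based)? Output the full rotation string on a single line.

All 18 rotations (rotation i = S[i:]+S[:i]):
  rot[0] = xyxyxyyyyxxxyyyxx$
  rot[1] = yxyxyyyyxxxyyyxx$x
  rot[2] = xyxyyyyxxxyyyxx$xy
  rot[3] = yxyyyyxxxyyyxx$xyx
  rot[4] = xyyyyxxxyyyxx$xyxy
  rot[5] = yyyyxxxyyyxx$xyxyx
  rot[6] = yyyxxxyyyxx$xyxyxy
  rot[7] = yyxxxyyyxx$xyxyxyy
  rot[8] = yxxxyyyxx$xyxyxyyy
  rot[9] = xxxyyyxx$xyxyxyyyy
  rot[10] = xxyyyxx$xyxyxyyyyx
  rot[11] = xyyyxx$xyxyxyyyyxx
  rot[12] = yyyxx$xyxyxyyyyxxx
  rot[13] = yyxx$xyxyxyyyyxxxy
  rot[14] = yxx$xyxyxyyyyxxxyy
  rot[15] = xx$xyxyxyyyyxxxyyy
  rot[16] = x$xyxyxyyyyxxxyyyx
  rot[17] = $xyxyxyyyyxxxyyyxx
Sorted (with $ < everything):
  sorted[0] = $xyxyxyyyyxxxyyyxx
  sorted[1] = x$xyxyxyyyyxxxyyyx
  sorted[2] = xx$xyxyxyyyyxxxyyy
  sorted[3] = xxxyyyxx$xyxyxyyyy
  sorted[4] = xxyyyxx$xyxyxyyyyx
  sorted[5] = xyxyxyyyyxxxyyyxx$
  sorted[6] = xyxyyyyxxxyyyxx$xy
  sorted[7] = xyyyxx$xyxyxyyyyxx
  sorted[8] = xyyyyxxxyyyxx$xyxy
  sorted[9] = yxx$xyxyxyyyyxxxyy
  sorted[10] = yxxxyyyxx$xyxyxyyy
  sorted[11] = yxyxyyyyxxxyyyxx$x
  sorted[12] = yxyyyyxxxyyyxx$xyx
  sorted[13] = yyxx$xyxyxyyyyxxxy
  sorted[14] = yyxxxyyyxx$xyxyxyy
  sorted[15] = yyyxx$xyxyxyyyyxxx
  sorted[16] = yyyxxxyyyxx$xyxyxy
  sorted[17] = yyyyxxxyyyxx$xyxyx
sorted[12] = yxyyyyxxxyyyxx$xyx

Answer: yxyyyyxxxyyyxx$xyx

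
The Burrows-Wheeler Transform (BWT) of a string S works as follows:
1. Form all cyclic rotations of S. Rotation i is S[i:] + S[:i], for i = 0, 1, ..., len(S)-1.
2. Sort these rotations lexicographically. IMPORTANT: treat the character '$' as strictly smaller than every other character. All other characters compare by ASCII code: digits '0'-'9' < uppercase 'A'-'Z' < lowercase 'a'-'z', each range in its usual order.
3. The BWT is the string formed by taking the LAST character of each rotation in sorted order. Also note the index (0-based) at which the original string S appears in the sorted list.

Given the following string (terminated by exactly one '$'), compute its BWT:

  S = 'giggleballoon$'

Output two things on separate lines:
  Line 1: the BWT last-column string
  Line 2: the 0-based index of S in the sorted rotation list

Answer: nbeli$gggalool
5

Derivation:
All 14 rotations (rotation i = S[i:]+S[:i]):
  rot[0] = giggleballoon$
  rot[1] = iggleballoon$g
  rot[2] = ggleballoon$gi
  rot[3] = gleballoon$gig
  rot[4] = leballoon$gigg
  rot[5] = eballoon$giggl
  rot[6] = balloon$giggle
  rot[7] = alloon$giggleb
  rot[8] = lloon$giggleba
  rot[9] = loon$gigglebal
  rot[10] = oon$giggleball
  rot[11] = on$giggleballo
  rot[12] = n$giggleballoo
  rot[13] = $giggleballoon
Sorted (with $ < everything):
  sorted[0] = $giggleballoon  (last char: 'n')
  sorted[1] = alloon$giggleb  (last char: 'b')
  sorted[2] = balloon$giggle  (last char: 'e')
  sorted[3] = eballoon$giggl  (last char: 'l')
  sorted[4] = ggleballoon$gi  (last char: 'i')
  sorted[5] = giggleballoon$  (last char: '$')
  sorted[6] = gleballoon$gig  (last char: 'g')
  sorted[7] = iggleballoon$g  (last char: 'g')
  sorted[8] = leballoon$gigg  (last char: 'g')
  sorted[9] = lloon$giggleba  (last char: 'a')
  sorted[10] = loon$gigglebal  (last char: 'l')
  sorted[11] = n$giggleballoo  (last char: 'o')
  sorted[12] = on$giggleballo  (last char: 'o')
  sorted[13] = oon$giggleball  (last char: 'l')
Last column: nbeli$gggalool
Original string S is at sorted index 5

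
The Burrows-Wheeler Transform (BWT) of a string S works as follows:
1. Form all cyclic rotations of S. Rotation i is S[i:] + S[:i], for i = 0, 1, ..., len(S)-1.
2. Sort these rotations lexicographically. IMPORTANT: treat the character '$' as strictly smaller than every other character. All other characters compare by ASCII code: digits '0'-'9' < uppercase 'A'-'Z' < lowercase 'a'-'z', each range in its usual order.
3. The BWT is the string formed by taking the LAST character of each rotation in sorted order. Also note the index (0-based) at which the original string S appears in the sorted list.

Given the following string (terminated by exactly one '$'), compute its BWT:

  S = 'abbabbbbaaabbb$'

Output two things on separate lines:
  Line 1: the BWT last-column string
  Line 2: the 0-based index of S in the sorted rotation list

Answer: bba$abbbbbbaaba
3

Derivation:
All 15 rotations (rotation i = S[i:]+S[:i]):
  rot[0] = abbabbbbaaabbb$
  rot[1] = bbabbbbaaabbb$a
  rot[2] = babbbbaaabbb$ab
  rot[3] = abbbbaaabbb$abb
  rot[4] = bbbbaaabbb$abba
  rot[5] = bbbaaabbb$abbab
  rot[6] = bbaaabbb$abbabb
  rot[7] = baaabbb$abbabbb
  rot[8] = aaabbb$abbabbbb
  rot[9] = aabbb$abbabbbba
  rot[10] = abbb$abbabbbbaa
  rot[11] = bbb$abbabbbbaaa
  rot[12] = bb$abbabbbbaaab
  rot[13] = b$abbabbbbaaabb
  rot[14] = $abbabbbbaaabbb
Sorted (with $ < everything):
  sorted[0] = $abbabbbbaaabbb  (last char: 'b')
  sorted[1] = aaabbb$abbabbbb  (last char: 'b')
  sorted[2] = aabbb$abbabbbba  (last char: 'a')
  sorted[3] = abbabbbbaaabbb$  (last char: '$')
  sorted[4] = abbb$abbabbbbaa  (last char: 'a')
  sorted[5] = abbbbaaabbb$abb  (last char: 'b')
  sorted[6] = b$abbabbbbaaabb  (last char: 'b')
  sorted[7] = baaabbb$abbabbb  (last char: 'b')
  sorted[8] = babbbbaaabbb$ab  (last char: 'b')
  sorted[9] = bb$abbabbbbaaab  (last char: 'b')
  sorted[10] = bbaaabbb$abbabb  (last char: 'b')
  sorted[11] = bbabbbbaaabbb$a  (last char: 'a')
  sorted[12] = bbb$abbabbbbaaa  (last char: 'a')
  sorted[13] = bbbaaabbb$abbab  (last char: 'b')
  sorted[14] = bbbbaaabbb$abba  (last char: 'a')
Last column: bba$abbbbbbaaba
Original string S is at sorted index 3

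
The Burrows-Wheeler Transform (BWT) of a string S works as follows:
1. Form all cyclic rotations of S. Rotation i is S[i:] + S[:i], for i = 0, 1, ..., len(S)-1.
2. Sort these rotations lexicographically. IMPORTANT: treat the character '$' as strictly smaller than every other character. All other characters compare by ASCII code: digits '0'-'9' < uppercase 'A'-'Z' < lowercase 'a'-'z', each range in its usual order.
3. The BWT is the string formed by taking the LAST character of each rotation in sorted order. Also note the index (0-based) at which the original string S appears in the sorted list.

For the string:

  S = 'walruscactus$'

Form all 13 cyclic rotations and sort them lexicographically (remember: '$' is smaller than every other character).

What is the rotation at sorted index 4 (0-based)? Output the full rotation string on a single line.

Answer: ctus$walrusca

Derivation:
All 13 rotations (rotation i = S[i:]+S[:i]):
  rot[0] = walruscactus$
  rot[1] = alruscactus$w
  rot[2] = lruscactus$wa
  rot[3] = ruscactus$wal
  rot[4] = uscactus$walr
  rot[5] = scactus$walru
  rot[6] = cactus$walrus
  rot[7] = actus$walrusc
  rot[8] = ctus$walrusca
  rot[9] = tus$walruscac
  rot[10] = us$walruscact
  rot[11] = s$walruscactu
  rot[12] = $walruscactus
Sorted (with $ < everything):
  sorted[0] = $walruscactus
  sorted[1] = actus$walrusc
  sorted[2] = alruscactus$w
  sorted[3] = cactus$walrus
  sorted[4] = ctus$walrusca
  sorted[5] = lruscactus$wa
  sorted[6] = ruscactus$wal
  sorted[7] = s$walruscactu
  sorted[8] = scactus$walru
  sorted[9] = tus$walruscac
  sorted[10] = us$walruscact
  sorted[11] = uscactus$walr
  sorted[12] = walruscactus$
sorted[4] = ctus$walrusca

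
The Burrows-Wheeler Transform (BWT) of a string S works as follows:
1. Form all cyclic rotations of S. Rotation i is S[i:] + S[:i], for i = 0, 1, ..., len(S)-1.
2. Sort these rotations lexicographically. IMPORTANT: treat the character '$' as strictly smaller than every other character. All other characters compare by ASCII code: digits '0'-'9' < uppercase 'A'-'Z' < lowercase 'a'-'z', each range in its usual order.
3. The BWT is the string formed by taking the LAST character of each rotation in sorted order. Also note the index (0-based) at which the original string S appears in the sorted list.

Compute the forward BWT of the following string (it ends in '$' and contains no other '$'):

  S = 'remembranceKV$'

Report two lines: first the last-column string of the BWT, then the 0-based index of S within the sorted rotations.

Answer: VeKrmncmreeab$
13

Derivation:
All 14 rotations (rotation i = S[i:]+S[:i]):
  rot[0] = remembranceKV$
  rot[1] = emembranceKV$r
  rot[2] = membranceKV$re
  rot[3] = embranceKV$rem
  rot[4] = mbranceKV$reme
  rot[5] = branceKV$remem
  rot[6] = ranceKV$rememb
  rot[7] = anceKV$remembr
  rot[8] = nceKV$remembra
  rot[9] = ceKV$remembran
  rot[10] = eKV$remembranc
  rot[11] = KV$remembrance
  rot[12] = V$remembranceK
  rot[13] = $remembranceKV
Sorted (with $ < everything):
  sorted[0] = $remembranceKV  (last char: 'V')
  sorted[1] = KV$remembrance  (last char: 'e')
  sorted[2] = V$remembranceK  (last char: 'K')
  sorted[3] = anceKV$remembr  (last char: 'r')
  sorted[4] = branceKV$remem  (last char: 'm')
  sorted[5] = ceKV$remembran  (last char: 'n')
  sorted[6] = eKV$remembranc  (last char: 'c')
  sorted[7] = embranceKV$rem  (last char: 'm')
  sorted[8] = emembranceKV$r  (last char: 'r')
  sorted[9] = mbranceKV$reme  (last char: 'e')
  sorted[10] = membranceKV$re  (last char: 'e')
  sorted[11] = nceKV$remembra  (last char: 'a')
  sorted[12] = ranceKV$rememb  (last char: 'b')
  sorted[13] = remembranceKV$  (last char: '$')
Last column: VeKrmncmreeab$
Original string S is at sorted index 13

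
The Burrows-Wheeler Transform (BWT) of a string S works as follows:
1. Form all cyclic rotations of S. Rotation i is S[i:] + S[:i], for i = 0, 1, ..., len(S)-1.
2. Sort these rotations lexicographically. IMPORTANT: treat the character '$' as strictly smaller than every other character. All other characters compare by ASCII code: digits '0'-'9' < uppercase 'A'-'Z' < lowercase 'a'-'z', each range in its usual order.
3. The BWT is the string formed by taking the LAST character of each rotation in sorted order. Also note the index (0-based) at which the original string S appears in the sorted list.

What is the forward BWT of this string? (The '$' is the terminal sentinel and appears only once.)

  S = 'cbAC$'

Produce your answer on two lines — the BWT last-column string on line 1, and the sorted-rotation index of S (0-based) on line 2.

All 5 rotations (rotation i = S[i:]+S[:i]):
  rot[0] = cbAC$
  rot[1] = bAC$c
  rot[2] = AC$cb
  rot[3] = C$cbA
  rot[4] = $cbAC
Sorted (with $ < everything):
  sorted[0] = $cbAC  (last char: 'C')
  sorted[1] = AC$cb  (last char: 'b')
  sorted[2] = C$cbA  (last char: 'A')
  sorted[3] = bAC$c  (last char: 'c')
  sorted[4] = cbAC$  (last char: '$')
Last column: CbAc$
Original string S is at sorted index 4

Answer: CbAc$
4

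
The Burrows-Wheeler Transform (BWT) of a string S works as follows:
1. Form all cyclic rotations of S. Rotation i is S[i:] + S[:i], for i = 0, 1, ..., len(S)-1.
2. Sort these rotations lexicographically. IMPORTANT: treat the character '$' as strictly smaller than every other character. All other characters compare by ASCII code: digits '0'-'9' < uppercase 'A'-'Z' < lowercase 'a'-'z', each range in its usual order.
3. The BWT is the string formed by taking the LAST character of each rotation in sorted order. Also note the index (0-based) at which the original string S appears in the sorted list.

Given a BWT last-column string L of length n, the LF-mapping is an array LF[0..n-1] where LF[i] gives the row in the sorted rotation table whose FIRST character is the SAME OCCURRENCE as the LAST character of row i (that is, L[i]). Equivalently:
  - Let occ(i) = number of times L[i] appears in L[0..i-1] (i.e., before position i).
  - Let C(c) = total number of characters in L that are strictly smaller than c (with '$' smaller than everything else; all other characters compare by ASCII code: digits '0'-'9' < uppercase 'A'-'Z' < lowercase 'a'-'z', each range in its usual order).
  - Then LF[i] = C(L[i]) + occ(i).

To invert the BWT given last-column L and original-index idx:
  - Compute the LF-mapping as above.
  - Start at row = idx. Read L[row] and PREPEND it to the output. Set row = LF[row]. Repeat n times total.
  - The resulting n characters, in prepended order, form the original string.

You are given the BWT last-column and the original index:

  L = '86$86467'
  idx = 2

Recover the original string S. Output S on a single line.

Answer: 6478668$

Derivation:
LF mapping: 6 2 0 7 3 1 4 5
Walk LF starting at row 2, prepending L[row]:
  step 1: row=2, L[2]='$', prepend. Next row=LF[2]=0
  step 2: row=0, L[0]='8', prepend. Next row=LF[0]=6
  step 3: row=6, L[6]='6', prepend. Next row=LF[6]=4
  step 4: row=4, L[4]='6', prepend. Next row=LF[4]=3
  step 5: row=3, L[3]='8', prepend. Next row=LF[3]=7
  step 6: row=7, L[7]='7', prepend. Next row=LF[7]=5
  step 7: row=5, L[5]='4', prepend. Next row=LF[5]=1
  step 8: row=1, L[1]='6', prepend. Next row=LF[1]=2
Reversed output: 6478668$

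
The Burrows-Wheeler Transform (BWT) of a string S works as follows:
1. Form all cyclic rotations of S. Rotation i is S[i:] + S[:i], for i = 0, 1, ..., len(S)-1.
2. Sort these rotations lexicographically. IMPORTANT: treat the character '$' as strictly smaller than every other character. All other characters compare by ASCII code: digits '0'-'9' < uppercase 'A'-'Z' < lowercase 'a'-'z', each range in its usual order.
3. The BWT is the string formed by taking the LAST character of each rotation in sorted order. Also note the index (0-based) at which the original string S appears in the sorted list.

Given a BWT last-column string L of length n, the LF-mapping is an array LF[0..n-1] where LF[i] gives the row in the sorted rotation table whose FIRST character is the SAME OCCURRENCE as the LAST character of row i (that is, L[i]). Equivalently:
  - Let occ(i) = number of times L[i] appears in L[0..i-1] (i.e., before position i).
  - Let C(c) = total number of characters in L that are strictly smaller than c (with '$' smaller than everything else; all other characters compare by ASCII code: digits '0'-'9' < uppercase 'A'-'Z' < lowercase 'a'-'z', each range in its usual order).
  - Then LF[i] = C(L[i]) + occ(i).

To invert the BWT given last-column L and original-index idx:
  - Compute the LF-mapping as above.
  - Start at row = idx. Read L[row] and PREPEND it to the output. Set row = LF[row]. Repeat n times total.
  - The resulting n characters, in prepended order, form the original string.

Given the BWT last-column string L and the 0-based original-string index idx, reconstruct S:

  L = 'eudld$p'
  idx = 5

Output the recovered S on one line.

Answer: puddle$

Derivation:
LF mapping: 3 6 1 4 2 0 5
Walk LF starting at row 5, prepending L[row]:
  step 1: row=5, L[5]='$', prepend. Next row=LF[5]=0
  step 2: row=0, L[0]='e', prepend. Next row=LF[0]=3
  step 3: row=3, L[3]='l', prepend. Next row=LF[3]=4
  step 4: row=4, L[4]='d', prepend. Next row=LF[4]=2
  step 5: row=2, L[2]='d', prepend. Next row=LF[2]=1
  step 6: row=1, L[1]='u', prepend. Next row=LF[1]=6
  step 7: row=6, L[6]='p', prepend. Next row=LF[6]=5
Reversed output: puddle$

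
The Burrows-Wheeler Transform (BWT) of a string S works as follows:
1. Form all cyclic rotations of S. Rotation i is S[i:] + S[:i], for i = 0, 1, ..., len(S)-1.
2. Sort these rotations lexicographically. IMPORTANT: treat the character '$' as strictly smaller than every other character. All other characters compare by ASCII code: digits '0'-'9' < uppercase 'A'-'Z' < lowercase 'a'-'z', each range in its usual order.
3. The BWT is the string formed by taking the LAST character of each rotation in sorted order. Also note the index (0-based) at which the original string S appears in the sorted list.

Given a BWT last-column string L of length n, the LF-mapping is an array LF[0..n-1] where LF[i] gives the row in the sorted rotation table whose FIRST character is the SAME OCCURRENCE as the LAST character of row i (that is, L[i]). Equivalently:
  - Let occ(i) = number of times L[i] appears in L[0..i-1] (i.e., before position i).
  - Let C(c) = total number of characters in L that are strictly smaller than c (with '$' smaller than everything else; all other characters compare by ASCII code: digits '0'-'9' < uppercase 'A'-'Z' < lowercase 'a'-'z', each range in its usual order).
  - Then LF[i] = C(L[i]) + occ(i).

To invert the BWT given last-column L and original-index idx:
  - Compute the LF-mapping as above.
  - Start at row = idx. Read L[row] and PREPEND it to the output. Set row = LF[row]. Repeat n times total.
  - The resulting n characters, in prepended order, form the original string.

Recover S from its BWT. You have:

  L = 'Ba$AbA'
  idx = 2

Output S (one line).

LF mapping: 3 4 0 1 5 2
Walk LF starting at row 2, prepending L[row]:
  step 1: row=2, L[2]='$', prepend. Next row=LF[2]=0
  step 2: row=0, L[0]='B', prepend. Next row=LF[0]=3
  step 3: row=3, L[3]='A', prepend. Next row=LF[3]=1
  step 4: row=1, L[1]='a', prepend. Next row=LF[1]=4
  step 5: row=4, L[4]='b', prepend. Next row=LF[4]=5
  step 6: row=5, L[5]='A', prepend. Next row=LF[5]=2
Reversed output: AbaAB$

Answer: AbaAB$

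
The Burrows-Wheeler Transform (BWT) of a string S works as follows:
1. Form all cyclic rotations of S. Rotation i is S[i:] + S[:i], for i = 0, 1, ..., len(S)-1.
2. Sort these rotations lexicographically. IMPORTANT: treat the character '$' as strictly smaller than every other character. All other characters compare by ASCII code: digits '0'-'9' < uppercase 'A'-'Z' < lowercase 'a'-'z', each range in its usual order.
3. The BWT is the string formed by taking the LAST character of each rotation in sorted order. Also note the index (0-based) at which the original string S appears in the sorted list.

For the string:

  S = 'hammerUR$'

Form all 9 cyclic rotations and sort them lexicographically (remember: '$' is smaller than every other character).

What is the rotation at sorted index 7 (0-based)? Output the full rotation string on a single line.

Answer: mmerUR$ha

Derivation:
All 9 rotations (rotation i = S[i:]+S[:i]):
  rot[0] = hammerUR$
  rot[1] = ammerUR$h
  rot[2] = mmerUR$ha
  rot[3] = merUR$ham
  rot[4] = erUR$hamm
  rot[5] = rUR$hamme
  rot[6] = UR$hammer
  rot[7] = R$hammerU
  rot[8] = $hammerUR
Sorted (with $ < everything):
  sorted[0] = $hammerUR
  sorted[1] = R$hammerU
  sorted[2] = UR$hammer
  sorted[3] = ammerUR$h
  sorted[4] = erUR$hamm
  sorted[5] = hammerUR$
  sorted[6] = merUR$ham
  sorted[7] = mmerUR$ha
  sorted[8] = rUR$hamme
sorted[7] = mmerUR$ha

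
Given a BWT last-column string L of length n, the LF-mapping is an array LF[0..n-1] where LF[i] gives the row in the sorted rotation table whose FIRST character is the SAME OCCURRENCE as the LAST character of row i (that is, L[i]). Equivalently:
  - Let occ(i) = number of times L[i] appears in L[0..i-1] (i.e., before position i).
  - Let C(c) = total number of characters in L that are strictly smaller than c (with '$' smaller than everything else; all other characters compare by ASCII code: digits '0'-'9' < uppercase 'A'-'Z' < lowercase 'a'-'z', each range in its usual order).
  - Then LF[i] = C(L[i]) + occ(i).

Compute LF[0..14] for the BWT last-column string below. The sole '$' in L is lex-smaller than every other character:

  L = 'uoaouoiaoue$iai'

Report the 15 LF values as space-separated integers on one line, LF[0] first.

Char counts: '$':1, 'a':3, 'e':1, 'i':3, 'o':4, 'u':3
C (first-col start): C('$')=0, C('a')=1, C('e')=4, C('i')=5, C('o')=8, C('u')=12
L[0]='u': occ=0, LF[0]=C('u')+0=12+0=12
L[1]='o': occ=0, LF[1]=C('o')+0=8+0=8
L[2]='a': occ=0, LF[2]=C('a')+0=1+0=1
L[3]='o': occ=1, LF[3]=C('o')+1=8+1=9
L[4]='u': occ=1, LF[4]=C('u')+1=12+1=13
L[5]='o': occ=2, LF[5]=C('o')+2=8+2=10
L[6]='i': occ=0, LF[6]=C('i')+0=5+0=5
L[7]='a': occ=1, LF[7]=C('a')+1=1+1=2
L[8]='o': occ=3, LF[8]=C('o')+3=8+3=11
L[9]='u': occ=2, LF[9]=C('u')+2=12+2=14
L[10]='e': occ=0, LF[10]=C('e')+0=4+0=4
L[11]='$': occ=0, LF[11]=C('$')+0=0+0=0
L[12]='i': occ=1, LF[12]=C('i')+1=5+1=6
L[13]='a': occ=2, LF[13]=C('a')+2=1+2=3
L[14]='i': occ=2, LF[14]=C('i')+2=5+2=7

Answer: 12 8 1 9 13 10 5 2 11 14 4 0 6 3 7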